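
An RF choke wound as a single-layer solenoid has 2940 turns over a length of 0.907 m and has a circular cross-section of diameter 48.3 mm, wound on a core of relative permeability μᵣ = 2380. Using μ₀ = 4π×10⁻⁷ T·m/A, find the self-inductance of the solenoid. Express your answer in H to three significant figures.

A = π(d/2)² = π(2.415×10^-2 m)² = 1.832×10^-3 m².
For a long solenoid, L = μ₀μᵣN²A/ℓ.
L = (4π×10⁻⁷)(2380)(2940)²(1.832×10^-3)/(0.907 m) = 52.22 H.

L ≈ 52.2 H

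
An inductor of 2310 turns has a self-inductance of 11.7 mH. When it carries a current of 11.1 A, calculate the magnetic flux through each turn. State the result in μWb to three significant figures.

From L = NΦ_B/I, the flux per turn is Φ_B = LI/N.
Φ_B = (1.170×10^-2 H)(11.1 A)/2310 = 5.622×10^-5 Wb.

Φ_B ≈ 56.2 μWb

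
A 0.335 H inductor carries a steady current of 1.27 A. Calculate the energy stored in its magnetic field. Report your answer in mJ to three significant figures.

Stored magnetic energy: U = ½LI².
U = ½(0.335 H)(1.27 A)² = 0.2702 J.

U ≈ 270 mJ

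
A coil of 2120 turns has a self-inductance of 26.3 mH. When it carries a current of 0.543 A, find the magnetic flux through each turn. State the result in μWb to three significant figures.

From L = NΦ_B/I, the flux per turn is Φ_B = LI/N.
Φ_B = (2.630×10^-2 H)(0.543 A)/2120 = 6.736×10^-6 Wb.

Φ_B ≈ 6.74 μWb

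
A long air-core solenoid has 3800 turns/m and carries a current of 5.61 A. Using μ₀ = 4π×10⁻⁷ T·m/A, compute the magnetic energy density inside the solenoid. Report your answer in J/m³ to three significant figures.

B = μ₀nI = (4π×10⁻⁷)(3.800×10^3)(5.61) = 2.679×10^-2 T.
u = B²/(2μ₀) = (2.679×10^-2)²/(2×4π×10⁻⁷) = 285.5 J/m³.

u ≈ 286 J/m³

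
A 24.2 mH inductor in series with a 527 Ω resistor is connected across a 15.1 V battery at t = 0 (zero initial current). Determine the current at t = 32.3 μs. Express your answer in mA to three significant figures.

τ = L/R = 2.420×10^-2/527 = 4.592×10^-5 s; final current I_∞ = ε/R = 15.1/527 = 2.865×10^-2 A.
I(t) = I_∞(1 − e^(−t/τ)) with t/τ = 0.703.
I = (2.865×10^-2)(1 − e^(−0.703)) = 1.447×10^-2 A.

I ≈ 14.5 mA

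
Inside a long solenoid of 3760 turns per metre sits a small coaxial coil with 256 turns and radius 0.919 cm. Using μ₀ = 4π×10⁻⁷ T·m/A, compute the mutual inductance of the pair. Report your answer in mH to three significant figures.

The outer solenoid produces a uniform field B₁ = μ₀n₁I₁ across the inner coil,
so the flux linkage is N₂Φ = N₂B₁A₂ = μ₀n₁N₂A₂·I₁, giving M = μ₀n₁N₂A₂.
A₂ = πr² = π(9.190×10^-3 m)² = 2.653×10^-4 m².
M = (4π×10⁻⁷)(3760)(256)(2.653×10^-4) = 3.209×10^-4 H.

M ≈ 0.321 mH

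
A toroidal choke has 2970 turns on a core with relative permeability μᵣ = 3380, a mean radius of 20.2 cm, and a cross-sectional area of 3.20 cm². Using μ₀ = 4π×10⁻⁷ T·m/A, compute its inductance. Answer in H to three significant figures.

For a thin toroid, L = μ₀μᵣN²A/(2πR).
L = (4π×10⁻⁷)(3380)(2970)²(3.200×10^-4) / (2π×0.202 m) = 9.446 H.

L ≈ 9.45 H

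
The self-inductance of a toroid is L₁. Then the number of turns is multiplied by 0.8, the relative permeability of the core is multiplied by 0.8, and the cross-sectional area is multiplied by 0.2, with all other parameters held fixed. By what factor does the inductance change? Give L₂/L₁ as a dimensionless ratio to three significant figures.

L₂/L₁ = 0.102

For a toroid, L ∝ μᵣN²A/R.
L₂/L₁ = (0.8)^2 × (0.8) × (0.2) = 0.102.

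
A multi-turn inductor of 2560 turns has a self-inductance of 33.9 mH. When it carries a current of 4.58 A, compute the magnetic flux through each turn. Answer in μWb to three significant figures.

Φ_B ≈ 60.6 μWb

From L = NΦ_B/I, the flux per turn is Φ_B = LI/N.
Φ_B = (3.390×10^-2 H)(4.58 A)/2560 = 6.0649×10^-5 Wb.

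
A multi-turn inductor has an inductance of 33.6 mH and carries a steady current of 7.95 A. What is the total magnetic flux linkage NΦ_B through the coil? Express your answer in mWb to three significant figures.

NΦ_B ≈ 267 mWb

From L = NΦ_B/I, the flux linkage is NΦ_B = LI.
NΦ_B = (3.360×10^-2 H)(7.95 A) = 0.2671 Wb.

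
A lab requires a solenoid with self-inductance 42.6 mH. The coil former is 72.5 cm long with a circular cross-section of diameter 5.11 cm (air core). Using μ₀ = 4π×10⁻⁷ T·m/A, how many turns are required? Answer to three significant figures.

A = π(d/2)² = π(2.555×10^-2 m)² = 2.051×10^-3 m².
From L = μ₀N²A/ℓ, N = √(Lℓ / (μ₀A)).
N = √[(4.260×10^-2)(0.725) / ((4π×10⁻⁷)×2.051×10^-3)] = √(1.198×10^7) ≈ 3461.8.

N ≈ 3460 turns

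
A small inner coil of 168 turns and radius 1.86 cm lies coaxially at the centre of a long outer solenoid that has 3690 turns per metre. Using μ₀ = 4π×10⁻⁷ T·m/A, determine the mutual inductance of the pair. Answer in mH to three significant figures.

The outer solenoid produces a uniform field B₁ = μ₀n₁I₁ across the inner coil,
so the flux linkage is N₂Φ = N₂B₁A₂ = μ₀n₁N₂A₂·I₁, giving M = μ₀n₁N₂A₂.
A₂ = πr² = π(1.860×10^-2 m)² = 1.087×10^-3 m².
M = (4π×10⁻⁷)(3690)(168)(1.087×10^-3) = 8.467×10^-4 H.

M ≈ 0.847 mH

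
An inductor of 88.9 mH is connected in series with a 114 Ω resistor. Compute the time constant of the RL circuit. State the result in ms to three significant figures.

τ ≈ 0.780 ms

τ = L/R = (8.890×10^-2 H)/(114 Ω) = 7.798×10^-4 s.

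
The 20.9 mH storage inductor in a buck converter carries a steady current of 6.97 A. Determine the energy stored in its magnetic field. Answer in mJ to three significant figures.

U ≈ 508 mJ

Stored magnetic energy: U = ½LI².
U = ½(2.090×10^-2 H)(6.97 A)² = 0.5077 J.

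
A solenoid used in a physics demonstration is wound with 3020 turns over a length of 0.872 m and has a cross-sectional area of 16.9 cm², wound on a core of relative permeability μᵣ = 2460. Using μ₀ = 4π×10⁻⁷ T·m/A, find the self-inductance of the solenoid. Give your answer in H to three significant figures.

L ≈ 54.6 H

A = 16.9 cm² = 1.690×10^-3 m².
For a long solenoid, L = μ₀μᵣN²A/ℓ.
L = (4π×10⁻⁷)(2460)(3020)²(1.690×10^-3)/(0.872 m) = 54.64 H.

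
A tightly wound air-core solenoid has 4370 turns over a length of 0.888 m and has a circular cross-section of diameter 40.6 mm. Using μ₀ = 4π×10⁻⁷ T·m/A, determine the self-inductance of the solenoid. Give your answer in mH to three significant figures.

A = π(d/2)² = π(2.030×10^-2 m)² = 1.2946×10^-3 m².
For a long solenoid, L = μ₀N²A/ℓ.
L = (4π×10⁻⁷)(4370)²(1.2946×10^-3)/(0.888 m) = 3.499×10^-2 H.

L ≈ 35.0 mH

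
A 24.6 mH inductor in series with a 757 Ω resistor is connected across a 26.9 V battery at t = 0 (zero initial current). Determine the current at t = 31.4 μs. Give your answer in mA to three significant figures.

τ = L/R = 2.460×10^-2/757 = 3.250×10^-5 s; final current I_∞ = ε/R = 26.9/757 = 3.554×10^-2 A.
I(t) = I_∞(1 − e^(−t/τ)) with t/τ = 0.966.
I = (3.554×10^-2)(1 − e^(−0.966)) = 2.201×10^-2 A.

I ≈ 22.0 mA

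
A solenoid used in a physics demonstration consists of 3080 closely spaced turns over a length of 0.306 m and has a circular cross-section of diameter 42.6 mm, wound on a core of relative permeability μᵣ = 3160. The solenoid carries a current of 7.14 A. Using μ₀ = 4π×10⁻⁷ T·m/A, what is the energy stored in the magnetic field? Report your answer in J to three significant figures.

A = π(d/2)² = π(2.130×10^-2 m)² = 1.425×10^-3 m².
L = μ₀μᵣN²A/ℓ = (4π×10⁻⁷)(3160)(3080)²(1.425×10^-3)/(0.306) = 175.46 H.
U = ½LI² = ½(175.46)(7.14)² = 4.473×10^3 J.

U ≈ 4470 J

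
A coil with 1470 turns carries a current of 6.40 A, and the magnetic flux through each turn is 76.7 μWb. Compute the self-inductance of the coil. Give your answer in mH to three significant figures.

Self-inductance is defined by L = NΦ_B/I (flux linkage over current).
L = (1470)(7.670×10^-5 Wb)/(6.40 A) = 1.762×10^-2 H.

L ≈ 17.6 mH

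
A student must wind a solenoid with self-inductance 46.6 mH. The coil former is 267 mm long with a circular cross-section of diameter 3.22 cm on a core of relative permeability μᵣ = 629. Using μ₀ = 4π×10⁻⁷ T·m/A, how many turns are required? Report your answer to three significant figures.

N ≈ 139 turns

A = π(d/2)² = π(1.610×10^-2 m)² = 8.143×10^-4 m².
From L = μ₀μᵣN²A/ℓ, N = √(Lℓ / (μ₀μᵣA)).
N = √[(4.660×10^-2)(0.267) / ((4π×10⁻⁷)(629)×8.143×10^-4)] = √(1.933×10^4) ≈ 139.0.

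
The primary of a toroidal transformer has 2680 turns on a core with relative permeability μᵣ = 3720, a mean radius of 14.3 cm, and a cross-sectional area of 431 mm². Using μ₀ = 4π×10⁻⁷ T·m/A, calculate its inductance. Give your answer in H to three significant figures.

L ≈ 16.1 H

For a thin toroid, L = μ₀μᵣN²A/(2πR).
L = (4π×10⁻⁷)(3720)(2680)²(4.310×10^-4) / (2π×0.143 m) = 16.11 H.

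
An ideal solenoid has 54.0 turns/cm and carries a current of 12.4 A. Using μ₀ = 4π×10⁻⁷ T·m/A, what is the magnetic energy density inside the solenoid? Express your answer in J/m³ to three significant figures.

u ≈ 2820 J/m³

B = μ₀nI = (4π×10⁻⁷)(5.400×10^3)(12.4) = 8.414×10^-2 T.
u = B²/(2μ₀) = (8.414×10^-2)²/(2×4π×10⁻⁷) = 2.817×10^3 J/m³.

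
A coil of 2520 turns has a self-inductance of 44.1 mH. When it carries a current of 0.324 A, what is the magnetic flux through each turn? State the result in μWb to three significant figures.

From L = NΦ_B/I, the flux per turn is Φ_B = LI/N.
Φ_B = (4.410×10^-2 H)(0.324 A)/2520 = 5.670×10^-6 Wb.

Φ_B ≈ 5.67 μWb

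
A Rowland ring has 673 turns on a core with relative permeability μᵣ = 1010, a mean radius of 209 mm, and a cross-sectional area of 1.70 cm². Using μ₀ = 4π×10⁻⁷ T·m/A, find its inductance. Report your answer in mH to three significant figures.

For a thin toroid, L = μ₀μᵣN²A/(2πR).
L = (4π×10⁻⁷)(1010)(673)²(1.700×10^-4) / (2π×0.209 m) = 7.442×10^-2 H.

L ≈ 74.4 mH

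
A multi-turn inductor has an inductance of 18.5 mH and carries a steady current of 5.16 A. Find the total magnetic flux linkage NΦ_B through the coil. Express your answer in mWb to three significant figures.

From L = NΦ_B/I, the flux linkage is NΦ_B = LI.
NΦ_B = (1.850×10^-2 H)(5.16 A) = 9.546×10^-2 Wb.

NΦ_B ≈ 95.5 mWb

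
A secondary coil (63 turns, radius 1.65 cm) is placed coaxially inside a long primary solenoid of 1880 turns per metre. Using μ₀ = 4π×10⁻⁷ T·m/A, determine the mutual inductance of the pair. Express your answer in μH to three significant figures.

M ≈ 127 μH

The outer solenoid produces a uniform field B₁ = μ₀n₁I₁ across the inner coil,
so the flux linkage is N₂Φ = N₂B₁A₂ = μ₀n₁N₂A₂·I₁, giving M = μ₀n₁N₂A₂.
A₂ = πr² = π(1.650×10^-2 m)² = 8.553×10^-4 m².
M = (4π×10⁻⁷)(1880)(63)(8.553×10^-4) = 1.273×10^-4 H.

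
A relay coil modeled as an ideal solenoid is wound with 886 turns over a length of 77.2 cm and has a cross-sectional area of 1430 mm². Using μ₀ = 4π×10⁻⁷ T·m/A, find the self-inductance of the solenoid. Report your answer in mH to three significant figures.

A = 1430 mm² = 1.430×10^-3 m².
For a long solenoid, L = μ₀N²A/ℓ.
L = (4π×10⁻⁷)(886)²(1.430×10^-3)/(0.772 m) = 1.827×10^-3 H.

L ≈ 1.83 mH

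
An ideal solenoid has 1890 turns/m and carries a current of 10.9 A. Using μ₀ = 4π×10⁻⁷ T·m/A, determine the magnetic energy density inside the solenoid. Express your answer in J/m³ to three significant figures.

u ≈ 267 J/m³

B = μ₀nI = (4π×10⁻⁷)(1.890×10^3)(10.9) = 2.589×10^-2 T.
u = B²/(2μ₀) = (2.589×10^-2)²/(2×4π×10⁻⁷) = 266.7 J/m³.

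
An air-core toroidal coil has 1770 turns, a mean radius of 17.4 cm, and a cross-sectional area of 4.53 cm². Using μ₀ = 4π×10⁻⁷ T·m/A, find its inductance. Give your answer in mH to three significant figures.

L ≈ 1.63 mH

For a thin toroid, L = μ₀N²A/(2πR).
L = (4π×10⁻⁷)(1770)²(4.530×10^-4) / (2π×0.174 m) = 1.631×10^-3 H.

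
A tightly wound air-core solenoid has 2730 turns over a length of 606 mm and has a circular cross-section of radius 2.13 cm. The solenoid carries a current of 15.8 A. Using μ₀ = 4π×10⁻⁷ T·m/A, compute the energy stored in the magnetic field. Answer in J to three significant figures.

U ≈ 2.75 J

A = πr² = π(2.130×10^-2 m)² = 1.425×10^-3 m².
L = μ₀N²A/ℓ = (4π×10⁻⁷)(2730)²(1.425×10^-3)/(0.606) = 2.203×10^-2 H.
U = ½LI² = ½(2.203×10^-2)(15.8)² = 2.75 J.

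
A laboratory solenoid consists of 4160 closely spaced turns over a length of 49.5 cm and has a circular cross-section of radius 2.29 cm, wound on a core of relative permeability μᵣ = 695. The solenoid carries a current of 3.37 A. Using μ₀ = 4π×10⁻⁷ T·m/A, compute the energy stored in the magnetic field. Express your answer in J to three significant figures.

A = πr² = π(2.290×10^-2 m)² = 1.647×10^-3 m².
L = μ₀μᵣN²A/ℓ = (4π×10⁻⁷)(695)(4160)²(1.647×10^-3)/(0.495) = 50.3 H.
U = ½LI² = ½(50.3)(3.37)² = 285.6 J.

U ≈ 286 J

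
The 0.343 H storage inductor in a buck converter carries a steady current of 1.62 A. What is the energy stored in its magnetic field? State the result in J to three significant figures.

Stored magnetic energy: U = ½LI².
U = ½(0.343 H)(1.62 A)² = 0.4501 J.

U ≈ 0.450 J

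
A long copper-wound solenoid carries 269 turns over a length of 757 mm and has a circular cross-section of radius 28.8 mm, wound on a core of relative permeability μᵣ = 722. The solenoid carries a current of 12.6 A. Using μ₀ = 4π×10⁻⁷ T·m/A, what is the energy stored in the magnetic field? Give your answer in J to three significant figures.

U ≈ 17.9 J

A = πr² = π(2.880×10^-2 m)² = 2.606×10^-3 m².
L = μ₀μᵣN²A/ℓ = (4π×10⁻⁷)(722)(269)²(2.606×10^-3)/(0.757) = 0.226 H.
U = ½LI² = ½(0.226)(12.6)² = 17.94 J.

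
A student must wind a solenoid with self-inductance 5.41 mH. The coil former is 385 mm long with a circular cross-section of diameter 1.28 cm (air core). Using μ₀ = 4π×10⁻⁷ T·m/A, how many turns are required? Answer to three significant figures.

N ≈ 3590 turns

A = π(d/2)² = π(6.400×10^-3 m)² = 1.287×10^-4 m².
From L = μ₀N²A/ℓ, N = √(Lℓ / (μ₀A)).
N = √[(5.410×10^-3)(0.385) / ((4π×10⁻⁷)×1.287×10^-4)] = √(1.288×10^7) ≈ 3589.0.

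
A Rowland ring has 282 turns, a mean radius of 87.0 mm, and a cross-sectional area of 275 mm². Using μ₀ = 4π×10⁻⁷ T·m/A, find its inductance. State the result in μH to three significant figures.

L ≈ 50.3 μH

For a thin toroid, L = μ₀N²A/(2πR).
L = (4π×10⁻⁷)(282)²(2.750×10^-4) / (2π×8.700×10^-2 m) = 5.027×10^-5 H.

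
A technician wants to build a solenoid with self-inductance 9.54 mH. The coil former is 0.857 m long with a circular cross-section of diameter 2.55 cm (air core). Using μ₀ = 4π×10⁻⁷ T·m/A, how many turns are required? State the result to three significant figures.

N ≈ 3570 turns

A = π(d/2)² = π(1.275×10^-2 m)² = 5.107×10^-4 m².
From L = μ₀N²A/ℓ, N = √(Lℓ / (μ₀A)).
N = √[(9.540×10^-3)(0.857) / ((4π×10⁻⁷)×5.107×10^-4)] = √(1.274×10^7) ≈ 3569.2.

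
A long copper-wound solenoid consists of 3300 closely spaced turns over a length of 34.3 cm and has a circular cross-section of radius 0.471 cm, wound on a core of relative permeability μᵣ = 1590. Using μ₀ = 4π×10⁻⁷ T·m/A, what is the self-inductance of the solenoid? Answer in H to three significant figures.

A = πr² = π(4.710×10^-3 m)² = 6.969×10^-5 m².
For a long solenoid, L = μ₀μᵣN²A/ℓ.
L = (4π×10⁻⁷)(1590)(3300)²(6.969×10^-5)/(0.343 m) = 4.421 H.

L ≈ 4.42 H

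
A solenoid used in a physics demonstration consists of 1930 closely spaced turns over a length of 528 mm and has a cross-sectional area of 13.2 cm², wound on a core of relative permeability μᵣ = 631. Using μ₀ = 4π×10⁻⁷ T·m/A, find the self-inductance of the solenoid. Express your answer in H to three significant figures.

L ≈ 7.38 H

A = 13.2 cm² = 1.320×10^-3 m².
For a long solenoid, L = μ₀μᵣN²A/ℓ.
L = (4π×10⁻⁷)(631)(1930)²(1.320×10^-3)/(0.528 m) = 7.384 H.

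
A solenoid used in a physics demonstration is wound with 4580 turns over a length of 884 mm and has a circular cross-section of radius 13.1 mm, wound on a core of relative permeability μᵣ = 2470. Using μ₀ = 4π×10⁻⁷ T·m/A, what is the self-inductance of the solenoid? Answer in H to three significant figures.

A = πr² = π(1.310×10^-2 m)² = 5.391×10^-4 m².
For a long solenoid, L = μ₀μᵣN²A/ℓ.
L = (4π×10⁻⁷)(2470)(4580)²(5.391×10^-4)/(0.884 m) = 39.71 H.

L ≈ 39.7 H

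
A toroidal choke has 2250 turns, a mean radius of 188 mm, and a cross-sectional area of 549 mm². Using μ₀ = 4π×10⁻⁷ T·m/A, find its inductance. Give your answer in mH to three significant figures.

L ≈ 2.96 mH

For a thin toroid, L = μ₀N²A/(2πR).
L = (4π×10⁻⁷)(2250)²(5.490×10^-4) / (2π×0.188 m) = 2.957×10^-3 H.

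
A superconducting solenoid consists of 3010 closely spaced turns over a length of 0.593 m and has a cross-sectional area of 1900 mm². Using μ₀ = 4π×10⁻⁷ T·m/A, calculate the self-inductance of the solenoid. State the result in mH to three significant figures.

A = 1900 mm² = 1.900×10^-3 m².
For a long solenoid, L = μ₀N²A/ℓ.
L = (4π×10⁻⁷)(3010)²(1.900×10^-3)/(0.593 m) = 3.648×10^-2 H.

L ≈ 36.5 mH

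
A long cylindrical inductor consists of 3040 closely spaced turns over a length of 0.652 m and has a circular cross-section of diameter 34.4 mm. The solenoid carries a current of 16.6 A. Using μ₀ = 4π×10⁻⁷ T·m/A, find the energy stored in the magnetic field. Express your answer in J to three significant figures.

U ≈ 2.28 J

A = π(d/2)² = π(1.720×10^-2 m)² = 9.294×10^-4 m².
L = μ₀N²A/ℓ = (4π×10⁻⁷)(3040)²(9.294×10^-4)/(0.652) = 1.655×10^-2 H.
U = ½LI² = ½(1.655×10^-2)(16.6)² = 2.281 J.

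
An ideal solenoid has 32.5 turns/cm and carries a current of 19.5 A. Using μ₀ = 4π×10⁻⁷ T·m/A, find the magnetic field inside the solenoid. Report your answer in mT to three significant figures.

Inside a long solenoid, B = μ₀nI.
B = (4π×10⁻⁷)(3.250×10^3 m⁻¹)(19.5 A) = 7.964×10^-2 T.

B ≈ 79.6 mT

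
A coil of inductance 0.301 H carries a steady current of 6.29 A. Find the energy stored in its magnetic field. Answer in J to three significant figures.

U ≈ 5.95 J

Stored magnetic energy: U = ½LI².
U = ½(0.301 H)(6.29 A)² = 5.954 J.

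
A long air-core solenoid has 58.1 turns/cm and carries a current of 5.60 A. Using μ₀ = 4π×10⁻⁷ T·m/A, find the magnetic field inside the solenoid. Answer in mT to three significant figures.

Inside a long solenoid, B = μ₀nI.
B = (4π×10⁻⁷)(5.810×10^3 m⁻¹)(5.60 A) = 4.089×10^-2 T.

B ≈ 40.9 mT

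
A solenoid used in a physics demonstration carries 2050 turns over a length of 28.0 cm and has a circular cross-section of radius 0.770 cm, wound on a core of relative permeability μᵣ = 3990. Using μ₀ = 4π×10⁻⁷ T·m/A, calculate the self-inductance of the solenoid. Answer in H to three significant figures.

L ≈ 14.0 H

A = πr² = π(7.700×10^-3 m)² = 1.863×10^-4 m².
For a long solenoid, L = μ₀μᵣN²A/ℓ.
L = (4π×10⁻⁷)(3990)(2050)²(1.863×10^-4)/(0.28 m) = 14.02 H.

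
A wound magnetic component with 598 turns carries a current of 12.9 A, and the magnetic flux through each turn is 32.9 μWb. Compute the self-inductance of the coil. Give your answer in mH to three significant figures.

L ≈ 1.53 mH

Self-inductance is defined by L = NΦ_B/I (flux linkage over current).
L = (598)(3.290×10^-5 Wb)/(12.9 A) = 1.525×10^-3 H.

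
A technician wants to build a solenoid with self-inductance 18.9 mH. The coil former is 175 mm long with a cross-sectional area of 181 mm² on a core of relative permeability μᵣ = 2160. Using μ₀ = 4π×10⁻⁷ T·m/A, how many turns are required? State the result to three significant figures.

N ≈ 82 turns

A = 181 mm² = 1.810×10^-4 m².
From L = μ₀μᵣN²A/ℓ, N = √(Lℓ / (μ₀μᵣA)).
N = √[(1.890×10^-2)(0.175) / ((4π×10⁻⁷)(2160)×1.810×10^-4)] = √(6.732×10^3) ≈ 82.1.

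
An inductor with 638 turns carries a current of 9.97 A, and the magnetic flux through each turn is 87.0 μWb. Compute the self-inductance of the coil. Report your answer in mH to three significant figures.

Self-inductance is defined by L = NΦ_B/I (flux linkage over current).
L = (638)(8.700×10^-5 Wb)/(9.97 A) = 5.567×10^-3 H.

L ≈ 5.57 mH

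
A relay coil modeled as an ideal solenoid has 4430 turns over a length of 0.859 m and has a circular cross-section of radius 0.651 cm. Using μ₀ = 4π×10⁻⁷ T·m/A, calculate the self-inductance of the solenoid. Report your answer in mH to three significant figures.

A = πr² = π(6.510×10^-3 m)² = 1.331×10^-4 m².
For a long solenoid, L = μ₀N²A/ℓ.
L = (4π×10⁻⁷)(4430)²(1.331×10^-4)/(0.859 m) = 3.822×10^-3 H.

L ≈ 3.82 mH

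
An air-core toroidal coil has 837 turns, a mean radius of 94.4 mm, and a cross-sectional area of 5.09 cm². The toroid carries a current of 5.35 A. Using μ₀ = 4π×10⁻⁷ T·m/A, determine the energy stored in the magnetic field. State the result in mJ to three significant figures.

L = μ₀N²A/(2πR) = (4π×10⁻⁷)(837)²(5.090×10^-4)/(2π×9.440×10^-2) = 7.5549×10^-4 H.
U = ½LI² = ½(7.5549×10^-4)(5.35)² = 1.081×10^-2 J.

U ≈ 10.8 mJ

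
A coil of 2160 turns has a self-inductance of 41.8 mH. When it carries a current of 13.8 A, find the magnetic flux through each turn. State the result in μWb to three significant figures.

Φ_B ≈ 267 μWb

From L = NΦ_B/I, the flux per turn is Φ_B = LI/N.
Φ_B = (4.180×10^-2 H)(13.8 A)/2160 = 2.671×10^-4 Wb.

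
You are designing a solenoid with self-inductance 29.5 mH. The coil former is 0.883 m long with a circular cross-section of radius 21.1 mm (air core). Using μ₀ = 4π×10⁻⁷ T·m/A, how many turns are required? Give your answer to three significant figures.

A = πr² = π(2.110×10^-2 m)² = 1.399×10^-3 m².
From L = μ₀N²A/ℓ, N = √(Lℓ / (μ₀A)).
N = √[(2.950×10^-2)(0.883) / ((4π×10⁻⁷)×1.399×10^-3)] = √(1.482×10^7) ≈ 3849.7.

N ≈ 3850 turns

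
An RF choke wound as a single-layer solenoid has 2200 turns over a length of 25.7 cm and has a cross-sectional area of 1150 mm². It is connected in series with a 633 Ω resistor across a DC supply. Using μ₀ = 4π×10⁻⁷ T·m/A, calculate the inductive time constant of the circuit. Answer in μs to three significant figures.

τ ≈ 43.0 μs

A = 1150 mm² = 1.150×10^-3 m².
L = μ₀N²A/ℓ = (4π×10⁻⁷)(2200)²(1.150×10^-3)/(0.257) = 2.722×10^-2 H.
τ = L/R = (2.722×10^-2)/(633) = 4.299×10^-5 s.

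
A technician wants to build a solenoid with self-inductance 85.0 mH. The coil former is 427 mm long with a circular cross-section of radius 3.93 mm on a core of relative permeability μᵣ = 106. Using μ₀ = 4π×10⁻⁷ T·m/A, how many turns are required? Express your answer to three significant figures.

A = πr² = π(3.930×10^-3 m)² = 4.852×10^-5 m².
From L = μ₀μᵣN²A/ℓ, N = √(Lℓ / (μ₀μᵣA)).
N = √[(8.500×10^-2)(0.427) / ((4π×10⁻⁷)(106)×4.852×10^-5)] = √(5.616×10^6) ≈ 2369.7.

N ≈ 2370 turns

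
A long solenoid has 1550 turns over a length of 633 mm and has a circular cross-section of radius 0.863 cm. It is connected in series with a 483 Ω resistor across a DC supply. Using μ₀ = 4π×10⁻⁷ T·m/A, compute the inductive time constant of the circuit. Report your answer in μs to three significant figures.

A = πr² = π(8.630×10^-3 m)² = 2.340×10^-4 m².
L = μ₀N²A/ℓ = (4π×10⁻⁷)(1550)²(2.340×10^-4)/(0.633) = 1.116×10^-3 H.
τ = L/R = (1.116×10^-3)/(483) = 2.310×10^-6 s.

τ ≈ 2.31 μs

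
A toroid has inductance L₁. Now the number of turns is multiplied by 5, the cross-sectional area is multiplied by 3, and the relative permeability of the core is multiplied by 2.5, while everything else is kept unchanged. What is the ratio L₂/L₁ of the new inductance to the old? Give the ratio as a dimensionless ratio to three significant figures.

For a toroid, L ∝ μᵣN²A/R.
L₂/L₁ = (5)^2 × (3) × (2.5) = 188.

L₂/L₁ = 188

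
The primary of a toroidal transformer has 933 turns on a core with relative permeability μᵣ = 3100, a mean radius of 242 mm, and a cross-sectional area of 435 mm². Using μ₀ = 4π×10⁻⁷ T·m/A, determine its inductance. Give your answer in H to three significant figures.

For a thin toroid, L = μ₀μᵣN²A/(2πR).
L = (4π×10⁻⁷)(3100)(933)²(4.350×10^-4) / (2π×0.242 m) = 0.9701 H.

L ≈ 0.970 H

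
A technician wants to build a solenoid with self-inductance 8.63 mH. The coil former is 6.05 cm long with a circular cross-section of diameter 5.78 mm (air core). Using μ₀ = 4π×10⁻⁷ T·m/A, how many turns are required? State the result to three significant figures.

N ≈ 3980 turns

A = π(d/2)² = π(2.890×10^-3 m)² = 2.624×10^-5 m².
From L = μ₀N²A/ℓ, N = √(Lℓ / (μ₀A)).
N = √[(8.630×10^-3)(6.050×10^-2) / ((4π×10⁻⁷)×2.624×10^-5)] = √(1.583×10^7) ≈ 3979.3.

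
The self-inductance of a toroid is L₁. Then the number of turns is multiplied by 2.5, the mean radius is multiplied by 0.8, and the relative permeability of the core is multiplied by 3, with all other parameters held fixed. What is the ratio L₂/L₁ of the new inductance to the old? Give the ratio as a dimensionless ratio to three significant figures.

For a toroid, L ∝ μᵣN²A/R.
L₂/L₁ = (2.5)^2 × (0.8)^-1 × (3) = 23.4.

L₂/L₁ = 23.4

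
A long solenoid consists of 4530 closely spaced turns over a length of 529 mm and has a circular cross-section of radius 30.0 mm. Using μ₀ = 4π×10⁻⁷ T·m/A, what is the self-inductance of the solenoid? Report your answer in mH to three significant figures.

A = πr² = π(3.000×10^-2 m)² = 2.827×10^-3 m².
For a long solenoid, L = μ₀N²A/ℓ.
L = (4π×10⁻⁷)(4530)²(2.827×10^-3)/(0.529 m) = 0.1378 H.

L ≈ 138 mH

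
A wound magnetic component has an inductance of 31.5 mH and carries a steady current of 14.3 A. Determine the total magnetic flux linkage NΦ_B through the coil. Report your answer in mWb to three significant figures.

From L = NΦ_B/I, the flux linkage is NΦ_B = LI.
NΦ_B = (3.150×10^-2 H)(14.3 A) = 0.45045 Wb.

NΦ_B ≈ 450 mWb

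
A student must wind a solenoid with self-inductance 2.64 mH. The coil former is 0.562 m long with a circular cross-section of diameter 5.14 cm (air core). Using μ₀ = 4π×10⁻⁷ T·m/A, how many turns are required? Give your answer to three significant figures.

N ≈ 754 turns

A = π(d/2)² = π(2.570×10^-2 m)² = 2.07499×10^-3 m².
From L = μ₀N²A/ℓ, N = √(Lℓ / (μ₀A)).
N = √[(2.640×10^-3)(0.562) / ((4π×10⁻⁷)×2.07499×10^-3)] = √(5.690×10^5) ≈ 754.3.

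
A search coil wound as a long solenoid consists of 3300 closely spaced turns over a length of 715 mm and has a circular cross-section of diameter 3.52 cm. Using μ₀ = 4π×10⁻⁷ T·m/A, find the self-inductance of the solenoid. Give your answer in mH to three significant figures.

L ≈ 18.6 mH

A = π(d/2)² = π(1.760×10^-2 m)² = 9.731×10^-4 m².
For a long solenoid, L = μ₀N²A/ℓ.
L = (4π×10⁻⁷)(3300)²(9.731×10^-4)/(0.715 m) = 1.863×10^-2 H.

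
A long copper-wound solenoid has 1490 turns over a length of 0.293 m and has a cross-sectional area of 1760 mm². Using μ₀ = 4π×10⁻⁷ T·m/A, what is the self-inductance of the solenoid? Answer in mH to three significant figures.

L ≈ 16.8 mH

A = 1760 mm² = 1.760×10^-3 m².
For a long solenoid, L = μ₀N²A/ℓ.
L = (4π×10⁻⁷)(1490)²(1.760×10^-3)/(0.293 m) = 1.676×10^-2 H.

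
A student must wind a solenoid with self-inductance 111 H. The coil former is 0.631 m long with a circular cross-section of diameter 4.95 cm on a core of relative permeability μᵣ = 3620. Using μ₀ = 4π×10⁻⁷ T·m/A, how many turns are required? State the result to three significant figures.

A = π(d/2)² = π(2.475×10^-2 m)² = 1.924×10^-3 m².
From L = μ₀μᵣN²A/ℓ, N = √(Lℓ / (μ₀μᵣA)).
N = √[(111)(0.631) / ((4π×10⁻⁷)(3620)×1.924×10^-3)] = √(8.001×10^6) ≈ 2828.6.

N ≈ 2830 turns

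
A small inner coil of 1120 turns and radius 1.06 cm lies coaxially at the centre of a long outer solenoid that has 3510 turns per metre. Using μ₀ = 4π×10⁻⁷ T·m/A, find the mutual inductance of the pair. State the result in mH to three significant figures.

M ≈ 1.74 mH

The outer solenoid produces a uniform field B₁ = μ₀n₁I₁ across the inner coil,
so the flux linkage is N₂Φ = N₂B₁A₂ = μ₀n₁N₂A₂·I₁, giving M = μ₀n₁N₂A₂.
A₂ = πr² = π(1.060×10^-2 m)² = 3.530×10^-4 m².
M = (4π×10⁻⁷)(3510)(1120)(3.530×10^-4) = 1.744×10^-3 H.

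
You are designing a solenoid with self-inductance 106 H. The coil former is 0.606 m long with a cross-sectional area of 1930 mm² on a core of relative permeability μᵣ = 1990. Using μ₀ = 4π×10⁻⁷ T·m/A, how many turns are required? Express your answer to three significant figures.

N ≈ 3650 turns

A = 1930 mm² = 1.930×10^-3 m².
From L = μ₀μᵣN²A/ℓ, N = √(Lℓ / (μ₀μᵣA)).
N = √[(106)(0.606) / ((4π×10⁻⁷)(1990)×1.930×10^-3)] = √(1.331×10^7) ≈ 3648.2.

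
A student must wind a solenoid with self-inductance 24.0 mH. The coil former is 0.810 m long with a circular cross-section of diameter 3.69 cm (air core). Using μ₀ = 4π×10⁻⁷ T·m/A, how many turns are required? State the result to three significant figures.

A = π(d/2)² = π(1.845×10^-2 m)² = 1.069×10^-3 m².
From L = μ₀N²A/ℓ, N = √(Lℓ / (μ₀A)).
N = √[(2.400×10^-2)(0.81) / ((4π×10⁻⁷)×1.069×10^-3)] = √(1.447×10^7) ≈ 3803.4.

N ≈ 3800 turns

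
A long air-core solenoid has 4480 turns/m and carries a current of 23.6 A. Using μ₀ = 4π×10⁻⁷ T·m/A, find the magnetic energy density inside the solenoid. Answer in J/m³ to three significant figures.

B = μ₀nI = (4π×10⁻⁷)(4.480×10^3)(23.6) = 0.1329 T.
u = B²/(2μ₀) = (0.1329)²/(2×4π×10⁻⁷) = 7.024×10^3 J/m³.

u ≈ 7020 J/m³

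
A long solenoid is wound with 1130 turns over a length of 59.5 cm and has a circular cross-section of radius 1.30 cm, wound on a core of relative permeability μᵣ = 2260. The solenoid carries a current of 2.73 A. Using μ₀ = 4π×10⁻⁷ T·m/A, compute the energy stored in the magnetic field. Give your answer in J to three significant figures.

U ≈ 12.1 J

A = πr² = π(1.300×10^-2 m)² = 5.309×10^-4 m².
L = μ₀μᵣN²A/ℓ = (4π×10⁻⁷)(2260)(1130)²(5.309×10^-4)/(0.595) = 3.236 H.
U = ½LI² = ½(3.236)(2.73)² = 12.06 J.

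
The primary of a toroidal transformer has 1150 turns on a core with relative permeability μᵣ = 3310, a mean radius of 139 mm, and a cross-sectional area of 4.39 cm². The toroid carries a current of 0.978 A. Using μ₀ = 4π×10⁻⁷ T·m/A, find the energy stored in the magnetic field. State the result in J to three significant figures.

L = μ₀μᵣN²A/(2πR) = (4π×10⁻⁷)(3310)(1150)²(4.390×10^-4)/(2π×0.139) = 2.765 H.
U = ½LI² = ½(2.765)(0.978)² = 1.322 J.

U ≈ 1.32 J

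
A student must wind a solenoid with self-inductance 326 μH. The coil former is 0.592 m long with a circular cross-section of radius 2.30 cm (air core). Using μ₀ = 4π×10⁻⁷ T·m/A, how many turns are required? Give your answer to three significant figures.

N ≈ 304 turns

A = πr² = π(2.300×10^-2 m)² = 1.662×10^-3 m².
From L = μ₀N²A/ℓ, N = √(Lℓ / (μ₀A)).
N = √[(3.260×10^-4)(0.592) / ((4π×10⁻⁷)×1.662×10^-3)] = √(9.241×10^4) ≈ 304.0.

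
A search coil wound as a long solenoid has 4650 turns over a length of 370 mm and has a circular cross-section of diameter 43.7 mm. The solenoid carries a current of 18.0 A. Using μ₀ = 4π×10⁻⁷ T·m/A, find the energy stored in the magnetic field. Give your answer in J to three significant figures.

A = π(d/2)² = π(2.185×10^-2 m)² = 1.500×10^-3 m².
L = μ₀N²A/ℓ = (4π×10⁻⁷)(4650)²(1.500×10^-3)/(0.37) = 0.1101 H.
U = ½LI² = ½(0.1101)(18.0)² = 17.84 J.

U ≈ 17.8 J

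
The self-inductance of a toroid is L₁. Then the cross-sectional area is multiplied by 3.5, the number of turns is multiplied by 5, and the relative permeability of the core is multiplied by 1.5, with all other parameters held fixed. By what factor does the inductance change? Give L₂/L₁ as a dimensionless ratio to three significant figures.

L₂/L₁ = 131

For a toroid, L ∝ μᵣN²A/R.
L₂/L₁ = (3.5) × (5)^2 × (1.5) = 131.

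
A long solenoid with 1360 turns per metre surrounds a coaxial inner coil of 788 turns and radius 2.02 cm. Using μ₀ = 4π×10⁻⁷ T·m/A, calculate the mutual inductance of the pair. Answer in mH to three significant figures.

The outer solenoid produces a uniform field B₁ = μ₀n₁I₁ across the inner coil,
so the flux linkage is N₂Φ = N₂B₁A₂ = μ₀n₁N₂A₂·I₁, giving M = μ₀n₁N₂A₂.
A₂ = πr² = π(2.020×10^-2 m)² = 1.282×10^-3 m².
M = (4π×10⁻⁷)(1360)(788)(1.282×10^-3) = 1.726×10^-3 H.

M ≈ 1.73 mH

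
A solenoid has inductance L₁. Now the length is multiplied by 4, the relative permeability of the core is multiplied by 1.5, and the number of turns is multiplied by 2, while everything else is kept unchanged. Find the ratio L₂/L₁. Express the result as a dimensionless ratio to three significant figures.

For a solenoid, L ∝ μᵣN²A/ℓ.
L₂/L₁ = (4)^-1 × (1.5) × (2)^2 = 1.50.

L₂/L₁ = 1.50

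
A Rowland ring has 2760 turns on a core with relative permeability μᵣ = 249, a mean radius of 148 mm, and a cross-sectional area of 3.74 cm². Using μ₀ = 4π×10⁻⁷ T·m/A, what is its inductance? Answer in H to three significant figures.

For a thin toroid, L = μ₀μᵣN²A/(2πR).
L = (4π×10⁻⁷)(249)(2760)²(3.740×10^-4) / (2π×0.148 m) = 0.9586 H.

L ≈ 0.959 H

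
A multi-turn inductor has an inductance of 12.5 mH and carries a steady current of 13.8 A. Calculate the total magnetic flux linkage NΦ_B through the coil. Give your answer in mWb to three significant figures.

From L = NΦ_B/I, the flux linkage is NΦ_B = LI.
NΦ_B = (1.250×10^-2 H)(13.8 A) = 0.1725 Wb.

NΦ_B ≈ 173 mWb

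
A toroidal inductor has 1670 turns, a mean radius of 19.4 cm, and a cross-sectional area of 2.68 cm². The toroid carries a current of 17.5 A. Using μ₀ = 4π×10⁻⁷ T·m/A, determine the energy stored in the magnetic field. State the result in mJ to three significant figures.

U ≈ 118 mJ

L = μ₀N²A/(2πR) = (4π×10⁻⁷)(1670)²(2.680×10^-4)/(2π×0.194) = 7.705×10^-4 H.
U = ½LI² = ½(7.705×10^-4)(17.5)² = 0.118 J.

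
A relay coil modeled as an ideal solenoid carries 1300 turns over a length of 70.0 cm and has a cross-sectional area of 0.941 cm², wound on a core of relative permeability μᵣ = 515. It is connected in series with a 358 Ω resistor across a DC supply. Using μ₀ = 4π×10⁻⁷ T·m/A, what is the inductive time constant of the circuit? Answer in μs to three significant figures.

τ ≈ 411 μs

A = 0.941 cm² = 9.410×10^-5 m².
L = μ₀μᵣN²A/ℓ = (4π×10⁻⁷)(515)(1300)²(9.410×10^-5)/(0.7) = 0.147 H.
τ = L/R = (0.147)/(358) = 4.107×10^-4 s.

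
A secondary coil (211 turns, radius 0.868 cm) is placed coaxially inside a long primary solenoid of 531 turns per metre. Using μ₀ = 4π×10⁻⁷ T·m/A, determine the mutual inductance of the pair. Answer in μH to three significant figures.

The outer solenoid produces a uniform field B₁ = μ₀n₁I₁ across the inner coil,
so the flux linkage is N₂Φ = N₂B₁A₂ = μ₀n₁N₂A₂·I₁, giving M = μ₀n₁N₂A₂.
A₂ = πr² = π(8.680×10^-3 m)² = 2.367×10^-4 m².
M = (4π×10⁻⁷)(531)(211)(2.367×10^-4) = 3.333×10^-5 H.

M ≈ 33.3 μH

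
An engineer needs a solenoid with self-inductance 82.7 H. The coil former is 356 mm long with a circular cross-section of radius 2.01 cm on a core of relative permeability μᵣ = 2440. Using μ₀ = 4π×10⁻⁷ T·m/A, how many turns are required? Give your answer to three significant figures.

A = πr² = π(2.010×10^-2 m)² = 1.269×10^-3 m².
From L = μ₀μᵣN²A/ℓ, N = √(Lℓ / (μ₀μᵣA)).
N = √[(82.7)(0.356) / ((4π×10⁻⁷)(2440)×1.269×10^-3)] = √(7.565×10^6) ≈ 2750.5.

N ≈ 2750 turns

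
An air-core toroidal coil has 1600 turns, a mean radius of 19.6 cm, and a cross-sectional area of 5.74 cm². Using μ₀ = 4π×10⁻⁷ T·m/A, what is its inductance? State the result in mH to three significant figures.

For a thin toroid, L = μ₀N²A/(2πR).
L = (4π×10⁻⁷)(1600)²(5.740×10^-4) / (2π×0.196 m) = 1.499×10^-3 H.

L ≈ 1.50 mH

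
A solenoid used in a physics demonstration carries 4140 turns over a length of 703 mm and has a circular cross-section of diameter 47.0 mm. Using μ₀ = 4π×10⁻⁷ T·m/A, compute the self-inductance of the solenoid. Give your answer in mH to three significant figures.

L ≈ 53.2 mH

A = π(d/2)² = π(2.350×10^-2 m)² = 1.7349×10^-3 m².
For a long solenoid, L = μ₀N²A/ℓ.
L = (4π×10⁻⁷)(4140)²(1.7349×10^-3)/(0.703 m) = 5.315×10^-2 H.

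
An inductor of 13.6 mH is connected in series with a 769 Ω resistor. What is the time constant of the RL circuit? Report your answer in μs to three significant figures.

τ = L/R = (1.360×10^-2 H)/(769 Ω) = 1.769×10^-5 s.

τ ≈ 17.7 μs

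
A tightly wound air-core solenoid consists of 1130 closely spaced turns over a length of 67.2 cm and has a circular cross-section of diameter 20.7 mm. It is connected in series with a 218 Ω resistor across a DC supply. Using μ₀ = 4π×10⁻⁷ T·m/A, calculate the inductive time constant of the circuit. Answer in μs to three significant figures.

A = π(d/2)² = π(1.035×10^-2 m)² = 3.365×10^-4 m².
L = μ₀N²A/ℓ = (4π×10⁻⁷)(1130)²(3.365×10^-4)/(0.672) = 8.036×10^-4 H.
τ = L/R = (8.036×10^-4)/(218) = 3.686×10^-6 s.

τ ≈ 3.69 μs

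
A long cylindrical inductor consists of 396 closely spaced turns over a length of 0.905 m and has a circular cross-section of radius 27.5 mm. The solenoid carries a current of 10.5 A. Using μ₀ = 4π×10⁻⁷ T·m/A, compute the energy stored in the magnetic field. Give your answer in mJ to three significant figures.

A = πr² = π(2.750×10^-2 m)² = 2.376×10^-3 m².
L = μ₀N²A/ℓ = (4π×10⁻⁷)(396)²(2.376×10^-3)/(0.905) = 5.173×10^-4 H.
U = ½LI² = ½(5.173×10^-4)(10.5)² = 2.852×10^-2 J.

U ≈ 28.5 mJ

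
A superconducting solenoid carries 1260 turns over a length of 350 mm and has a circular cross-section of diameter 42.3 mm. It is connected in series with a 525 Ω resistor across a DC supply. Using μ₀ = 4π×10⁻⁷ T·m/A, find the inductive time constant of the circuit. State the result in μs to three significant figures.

τ ≈ 15.3 μs

A = π(d/2)² = π(2.115×10^-2 m)² = 1.405×10^-3 m².
L = μ₀N²A/ℓ = (4π×10⁻⁷)(1260)²(1.405×10^-3)/(0.35) = 8.010×10^-3 H.
τ = L/R = (8.010×10^-3)/(525) = 1.526×10^-5 s.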